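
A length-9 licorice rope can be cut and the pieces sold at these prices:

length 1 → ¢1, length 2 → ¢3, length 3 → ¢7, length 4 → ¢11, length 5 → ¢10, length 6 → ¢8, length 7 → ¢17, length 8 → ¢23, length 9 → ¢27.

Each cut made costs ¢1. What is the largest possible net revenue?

27

Let r[k] be the best obtainable value from length k. For each k, try every first piece i and keep the best of price[i] + r[k−i] minus the 1 cut fee when i<k.
r[1] = 1
r[2] = max(1+1-1, 3+0) = 3
r[3] = max(1+3-1, 3+1-1, 7+0) = 7
r[4] = max(1+7-1, 3+3-1, 7+1-1, 11+0) = 11
r[5] = max(1+11-1, 3+7-1, 7+3-1, 11+1-1, 10+0) = 11
r[6] = max(1+11-1, 3+11-1, 7+7-1, 11+3-1, 10+1-1, 8+0) = 13
r[7] = max(1+13-1, 3+11-1, 7+11-1, …, 8+1-1, 17+0) = 17
r[8] = max(1+17-1, 3+13-1, 7+11-1, …, 17+1-1, 23+0) = 23
r[9] = max(1+23-1, 3+17-1, 7+13-1, …, 23+1-1, 27+0) = 27
Best is to make no cuts and sell whole for ¢27.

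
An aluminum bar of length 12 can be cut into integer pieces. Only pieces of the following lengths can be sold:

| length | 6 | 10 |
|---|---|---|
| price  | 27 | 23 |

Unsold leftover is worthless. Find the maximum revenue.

54

Build r[k] bottom-up: r[k] = max over allowed piece i of (p[i] + r[k−i]).
r[1] = 0
r[2] = 0
r[3] = 0
r[4] = 0
r[5] = 0
r[6] = 27
r[7] = 27
r[8] = 27
r[9] = 27
r[10] = 27
r[11] = 27
r[12] = 54  (first piece 6, then r[6]=27)
One optimal cutting: 6 + 6 → $54.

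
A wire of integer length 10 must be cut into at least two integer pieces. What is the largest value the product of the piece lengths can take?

36

Define prod[k] = max over 1≤i<k of i · max(k−i, prod[k−i]); the inner max lets the remainder stay uncut if that's better.
prod[2] = 1·max(1,0) = 1·1 = 1
prod[3] = 1·max(2,1) = 1·2 = 2
prod[4] = 2·max(2,1) = 2·2 = 4
prod[5] = 2·max(3,2) = 2·3 = 6
prod[6] = 3·max(3,2) = 3·3 = 9
prod[7] = 2·max(5,6) = 2·6 = 12
prod[8] = 2·max(6,9) = 2·9 = 18
prod[9] = 3·max(6,9) = 3·9 = 27
prod[10] = 2·max(8,18) = 2·18 = 36
One optimal split: 3 + 3 + 2 + 2; product 3·3·2·2 = 36.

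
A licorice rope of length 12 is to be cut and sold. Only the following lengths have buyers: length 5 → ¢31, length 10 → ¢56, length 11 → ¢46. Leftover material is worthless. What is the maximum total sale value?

Let best[k] be the best obtainable value from length k. For each k, try every first piece i and keep the best of price[i] + best[k−i].
best[1] = 0
best[2] = 0
best[3] = 0
best[4] = 0
best[5] = 31
best[6] = 31
best[7] = 31
best[8] = 31
best[9] = 31
best[10] = 62  (first piece 5, then best[5]=31)
best[11] = 62
best[12] = 62
One optimal cutting: pieces 5 + 5 with 2 cm of scrap → ¢62.

62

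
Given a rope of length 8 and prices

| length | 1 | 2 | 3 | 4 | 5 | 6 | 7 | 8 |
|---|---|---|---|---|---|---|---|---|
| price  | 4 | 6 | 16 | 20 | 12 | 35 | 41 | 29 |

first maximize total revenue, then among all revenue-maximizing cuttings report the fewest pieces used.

2

Let r[k] be the best obtainable value from length k. For each k, try every first piece i and keep the best of price[i] + r[k−i].
r[1] = 4
r[2] = max(4+4, 6+0) = 8
r[3] = max(4+8, 6+4, 16+0) = 16
r[4] = max(4+16, 6+8, 16+4, 20+0) = 20
r[5] = max(4+20, 6+16, 16+8, 20+4, 12+0) = 24
r[6] = max(4+24, 6+20, 16+16, 20+8, 12+4, 35+0) = 35
r[7] = max(4+35, 6+24, 16+20, …, 35+4, 41+0) = 41
r[8] = max(4+41, 6+35, 16+24, …, 41+4, 29+0) = 45
Maximum revenue is 45.
Now minimize piece count subject to staying optimal: for each k, pieces[k] = 1 + min over i with p[i]+r[k−i]=r[k] of pieces[k−i].
pieces[5] = 2
pieces[6] = 1
pieces[7] = 1
pieces[8] = 2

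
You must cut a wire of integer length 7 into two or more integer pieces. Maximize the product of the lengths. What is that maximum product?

Fill m[k] for k=2..7: at each k try every first piece i and multiply by the better of (k−i) uncut or m[k−i].
m[2] = 1·max(1,0) = 1·1 = 1
m[3] = 1·max(2,1) = 1·2 = 2
m[4] = 2·max(2,1) = 2·2 = 4
m[5] = 2·max(3,2) = 2·3 = 6
m[6] = 3·max(3,2) = 3·3 = 9
m[7] = 2·max(5,6) = 2·6 = 12
One optimal split: 3 + 2 + 2; product 3·2·2 = 12.

12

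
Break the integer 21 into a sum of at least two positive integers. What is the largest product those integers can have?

Fill prod[k] for k=2..21: at each k try every first piece i and multiply by the better of (k−i) uncut or prod[k−i].
prod[2] = 1·max(1,0) = 1·1 = 1
prod[3] = 1·max(2,1) = 1·2 = 2
prod[4] = 2·max(2,1) = 2·2 = 4
prod[5] = 2·max(3,2) = 2·3 = 6
prod[6] = 3·max(3,2) = 3·3 = 9
prod[7] = 2·max(5,6) = 2·6 = 12
prod[8] = 2·max(6,9) = 2·9 = 18
prod[9] = 3·max(6,9) = 3·9 = 27
prod[10] = 2·max(8,18) = 2·18 = 36
prod[11] = 2·max(9,27) = 2·27 = 54
prod[12] = 3·max(9,27) = 3·27 = 81
prod[13] = 2·max(11,54) = 2·54 = 108
prod[14] = 2·max(12,81) = 2·81 = 162
prod[15] = 3·max(12,81) = 3·81 = 243
prod[16] = 2·max(14,162) = 2·162 = 324
prod[17] = 2·max(15,243) = 2·243 = 486
prod[18] = 3·max(15,243) = 3·243 = 729
prod[19] = 2·max(17,486) = 2·486 = 972
prod[20] = 2·max(18,729) = 2·729 = 1458
prod[21] = 3·max(18,729) = 3·729 = 2187
One optimal split: 3 + 3 + 3 + 3 + 3 + 3 + 3; product 3·3·3·3·3·3·3 = 2187.

2187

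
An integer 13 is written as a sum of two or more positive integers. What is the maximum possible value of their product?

Fill P[k] for k=2..13: at each k try every first piece i and multiply by the better of (k−i) uncut or P[k−i].
P[2] = 1×max(1,0) = 1×1 = 1
P[3] = 1×max(2,1) = 1×2 = 2
P[4] = 2×max(2,1) = 2×2 = 4
P[5] = 2×max(3,2) = 2×3 = 6
P[6] = 3×max(3,2) = 3×3 = 9
P[7] = 2×max(5,6) = 2×6 = 12
P[8] = 2×max(6,9) = 2×9 = 18
P[9] = 3×max(6,9) = 3×9 = 27
P[10] = 2×max(8,18) = 2×18 = 36
P[11] = 2×max(9,27) = 2×27 = 54
P[12] = 3×max(9,27) = 3×27 = 81
P[13] = 2×max(11,54) = 2×54 = 108
One optimal split: 3 + 3 + 3 + 2 + 2; product 3×3×3×2×2 = 108.

108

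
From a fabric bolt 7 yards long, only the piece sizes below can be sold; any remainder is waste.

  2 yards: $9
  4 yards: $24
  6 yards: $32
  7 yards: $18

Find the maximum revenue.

Build best[k] bottom-up: best[k] = max over allowed piece i of (p[i] + best[k−i]).
best[1] = 0
best[2] = 9
best[3] = 9
best[4] = max(9+9, 24+0) = 24
best[5] = max(9+9, 24+0) = 24
best[6] = max(9+24, 24+9, 32+0) = 33
best[7] = max(9+24, 24+9, 32+0, 18+0) = 33
One optimal cutting: pieces 4 + 2 with 1 yard of scrap → $33.

33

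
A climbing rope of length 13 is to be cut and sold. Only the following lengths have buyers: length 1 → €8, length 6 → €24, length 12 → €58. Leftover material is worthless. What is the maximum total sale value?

104

Consider every possible first cut. r[k] is the best of p[i]+r[k−i] over all sellable i≤k.
r[1] = 8
r[2] = 16  (first piece 1, then r[1]=8)
r[3] = 24  (first piece 1, then r[2]=16)
r[4] = 32  (first piece 1, then r[3]=24)
r[5] = 40  (first piece 1, then r[4]=32)
r[6] = max(8+40, 24+0) = 48
r[7] = max(8+48, 24+8) = 56
r[8] = max(8+56, 24+16) = 64
r[9] = max(8+64, 24+24) = 72
r[10] = max(8+72, 24+32) = 80
r[11] = max(8+80, 24+40) = 88
r[12] = max(8+88, 24+48, 58+0) = 96
r[13] = max(8+96, 24+56, 58+8) = 104
One optimal cutting: 1 + 1 + 1 + 1 + 1 + 1 + 1 + 1 + 1 + 1 + 1 + 1 + 1 → €104.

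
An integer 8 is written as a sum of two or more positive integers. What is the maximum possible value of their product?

Let m[k] be the best product for length k (with at least one cut). For each first piece i, the rest contributes max(k−i, m[k−i]).
Small cases: m[2]=1, m[3]=2.
m[4] = 2×max(2,1) = 2×2 = 4
m[5] = 2×max(3,2) = 2×3 = 6
m[6] = 3×max(3,2) = 3×3 = 9
m[7] = 2×max(5,6) = 2×6 = 12
m[8] = 2×max(6,9) = 2×9 = 18
One optimal split: 3 + 3 + 2; product 3×3×2 = 18.

18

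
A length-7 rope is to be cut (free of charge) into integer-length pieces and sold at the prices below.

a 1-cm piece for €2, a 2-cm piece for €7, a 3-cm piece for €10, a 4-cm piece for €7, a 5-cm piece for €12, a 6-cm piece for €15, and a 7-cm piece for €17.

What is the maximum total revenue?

24

Build r[k] bottom-up: r[k] = max over allowed piece i of (p[i] + r[k−i]).
r[1] = 2
r[2] = max(2+2, 7+0) = 7
r[3] = max(2+7, 7+2, 10+0) = 10
r[4] = max(2+10, 7+7, 10+2, 7+0) = 14
r[5] = max(2+14, 7+10, 10+7, 7+2, 12+0) = 17
r[6] = max(2+17, 7+14, 10+10, 7+7, 12+2, 15+0) = 21
r[7] = max(2+21, 7+17, 10+14, …, 15+2, 17+0) = 24
One optimal cutting: 3 + 2 + 2 → €10 + €7 + €7 = €24.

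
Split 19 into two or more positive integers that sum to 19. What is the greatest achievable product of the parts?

972

Define g[k] = max over 1≤i<k of i · max(k−i, g[k−i]); the inner max lets the remainder stay uncut if that's better.
g[2] = 1·max(1,0) = 1·1 = 1
g[3] = max(1·2, 2·1) = 2
g[4] = max(1·3, 2·2, 3·1) = 4
g[5] = max(1·4, 2·3, 3·2, 4·1) = 6
g[6] = max(1·6, 2·4, 3·3, 4·2, 5·1) = 9
g[7] = max(1·9, 2·6, 3·4, 4·3, 5·2, 6·1) = 12
g[8] = max(1·12, 2·9, 3·6, …, 6·2, 7·1) = 18
g[9] = max(1·18, 2·12, 3·9, …, 7·2, 8·1) = 27
g[10] = max(1·27, 2·18, 3·12, …, 8·2, 9·1) = 36
g[11] = max(1·36, 2·27, 3·18, …, 9·2, 10·1) = 54
g[12] = max(1·54, 2·36, 3·27, …, 10·2, 11·1) = 81
g[13] = max(1·81, 2·54, 3·36, …, 11·2, 12·1) = 108
g[14] = max(1·108, 2·81, 3·54, …, 12·2, 13·1) = 162
g[15] = max(1·162, 2·108, 3·81, …, 13·2, 14·1) = 243
g[16] = max(1·243, 2·162, 3·108, …, 14·2, 15·1) = 324
g[17] = max(1·324, 2·243, 3·162, …, 15·2, 16·1) = 486
g[18] = max(1·486, 2·324, 3·243, …, 16·2, 17·1) = 729
g[19] = max(1·729, 2·486, 3·324, …, 17·2, 18·1) = 972
One optimal split: 3 + 3 + 3 + 3 + 3 + 2 + 2; product 3·3·3·3·3·2·2 = 972.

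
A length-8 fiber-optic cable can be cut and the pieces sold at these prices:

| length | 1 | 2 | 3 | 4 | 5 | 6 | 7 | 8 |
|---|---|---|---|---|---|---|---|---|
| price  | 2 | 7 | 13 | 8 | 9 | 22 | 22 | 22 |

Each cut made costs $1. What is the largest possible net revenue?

31

Consider every possible first cut. v[k] is the best of p[i]+v[k−i] over all sellable i≤k, charging 1 whenever i<k.
v[1] = 2
v[2] = max(2+2-1, 7+0) = 7
v[3] = max(2+7-1, 7+2-1, 13+0) = 13
v[4] = max(2+13-1, 7+7-1, 13+2-1, 8+0) = 14
v[5] = max(2+14-1, 7+13-1, 13+7-1, 8+2-1, 9+0) = 19
v[6] = max(2+19-1, 7+14-1, 13+13-1, 8+7-1, 9+2-1, 22+0) = 25
v[7] = max(2+25-1, 7+19-1, 13+14-1, …, 22+2-1, 22+0) = 26
v[8] = max(2+26-1, 7+25-1, 13+19-1, …, 22+2-1, 22+0) = 31
One optimal plan: pieces 3 + 3 + 2 (2 cuts) → $33 − $2 = $31.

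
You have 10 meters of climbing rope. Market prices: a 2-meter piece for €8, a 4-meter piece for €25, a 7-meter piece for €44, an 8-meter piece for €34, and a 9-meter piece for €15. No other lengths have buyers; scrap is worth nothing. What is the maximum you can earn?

Let best[k] be the best obtainable value from length k. For each k, try every first piece i and keep the best of price[i] + best[k−i].
best[1] = 0
best[2] = 8
best[3] = 8
best[4] = max(8+8, 25+0) = 25
best[5] = max(8+8, 25+0) = 25
best[6] = max(8+25, 25+8) = 33
best[7] = max(8+25, 25+8, 44+0) = 44
best[8] = max(8+33, 25+25, 44+0, 34+0) = 50
best[9] = max(8+44, 25+25, 44+8, 34+0, 15+0) = 52
best[10] = max(8+50, 25+33, 44+8, 34+8, 15+0) = 58
One optimal cutting: 4 + 4 + 2 → €58.

58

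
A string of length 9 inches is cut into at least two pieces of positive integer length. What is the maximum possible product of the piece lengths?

Define prod[k] = max over 1≤i<k of i · max(k−i, prod[k−i]); the inner max lets the remainder stay uncut if that's better.
prod[2] = 1×max(1,0) = 1×1 = 1
prod[3] = max(1×2, 2×1) = 2
prod[4] = max(1×3, 2×2, 3×1) = 4
prod[5] = max(1×4, 2×3, 3×2, 4×1) = 6
prod[6] = max(1×6, 2×4, 3×3, 4×2, 5×1) = 9
prod[7] = max(1×9, 2×6, 3×4, 4×3, 5×2, 6×1) = 12
prod[8] = max(1×12, 2×9, 3×6, …, 6×2, 7×1) = 18
prod[9] = max(1×18, 2×12, 3×9, …, 7×2, 8×1) = 27
One optimal split: 3 + 3 + 3; product 3×3×3 = 27.

27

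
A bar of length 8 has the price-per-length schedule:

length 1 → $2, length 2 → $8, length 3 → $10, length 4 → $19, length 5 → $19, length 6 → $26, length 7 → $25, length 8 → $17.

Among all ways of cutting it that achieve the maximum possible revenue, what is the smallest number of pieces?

Let r[k] be the best obtainable value from length k. For each k, try every first piece i and keep the best of price[i] + r[k−i].
r[1] = 2
r[2] = 8
r[3] = 10  (first piece 1, then r[2]=8)
r[4] = 19
r[5] = 21  (first piece 1, then r[4]=19)
r[6] = 27  (first piece 2, then r[4]=19)
r[7] = 29  (first piece 1, then r[6]=27)
r[8] = 38  (first piece 4, then r[4]=19)
Maximum revenue is $38.
Now minimize piece count subject to staying optimal: for each k, pieces[k] = 1 + min over i with p[i]+r[k−i]=r[k] of pieces[k−i].
pieces[5] = 2
pieces[6] = 2
pieces[7] = 2
pieces[8] = 2

2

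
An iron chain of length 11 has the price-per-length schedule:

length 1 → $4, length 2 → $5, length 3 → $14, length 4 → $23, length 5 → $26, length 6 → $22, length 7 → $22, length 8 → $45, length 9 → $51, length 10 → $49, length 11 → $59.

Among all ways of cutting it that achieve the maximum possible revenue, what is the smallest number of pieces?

Let r[k] be the best obtainable value from length k. For each k, try every first piece i and keep the best of price[i] + r[k−i].
r[1] = 4
r[2] = max(4+4, 5+0) = 8
r[3] = max(4+8, 5+4, 14+0) = 14
r[4] = max(4+14, 5+8, 14+4, 23+0) = 23
r[5] = max(4+23, 5+14, 14+8, 23+4, 26+0) = 27
r[6] = max(4+27, 5+23, 14+14, 23+8, 26+4, 22+0) = 31
r[7] = max(4+31, 5+27, 14+23, …, 22+4, 22+0) = 37
r[8] = max(4+37, 5+31, 14+27, …, 22+4, 45+0) = 46
r[9] = max(4+46, 5+37, 14+31, …, 45+4, 51+0) = 51
r[10] = max(4+51, 5+46, 14+37, …, 51+4, 49+0) = 55
r[11] = max(4+55, 5+51, 14+46, …, 49+4, 59+0) = 60
Maximum revenue is $60.
Now minimize piece count subject to staying optimal: for each k, pieces[k] = 1 + min over i with p[i]+r[k−i]=r[k] of pieces[k−i].
pieces[8] = 2
pieces[9] = 1
pieces[10] = 2
pieces[11] = 3

3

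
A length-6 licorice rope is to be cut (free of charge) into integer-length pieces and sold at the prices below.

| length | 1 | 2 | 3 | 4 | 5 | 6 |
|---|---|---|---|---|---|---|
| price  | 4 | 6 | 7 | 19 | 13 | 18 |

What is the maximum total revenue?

27

Let R[k] be the best obtainable value from length k. For each k, try every first piece i and keep the best of price[i] + R[k−i].
R[1] = 4
R[2] = 8  (first piece 1, then R[1]=4)
R[3] = 12  (first piece 1, then R[2]=8)
R[4] = 19
R[5] = 23  (first piece 1, then R[4]=19)
R[6] = 27  (first piece 1, then R[5]=23)
One optimal cutting: 4 + 1 + 1 → ¢19 + ¢4 + ¢4 = ¢27.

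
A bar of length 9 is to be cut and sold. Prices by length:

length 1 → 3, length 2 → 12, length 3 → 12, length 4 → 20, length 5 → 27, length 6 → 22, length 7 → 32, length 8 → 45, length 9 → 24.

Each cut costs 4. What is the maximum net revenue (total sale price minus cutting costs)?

44

Let net[k] be the best obtainable value from length k. For each k, try every first piece i and keep the best of price[i] + net[k−i] minus the 4 cut fee when i<k.
net[1] = 3
net[2] = max(3+3-4, 12+0) = 12
net[3] = max(3+12-4, 12+3-4, 12+0) = 12
net[4] = max(3+12-4, 12+12-4, 12+3-4, 20+0) = 20
net[5] = max(3+20-4, 12+12-4, 12+12-4, 20+3-4, 27+0) = 27
net[6] = max(3+27-4, 12+20-4, 12+12-4, 20+12-4, 27+3-4, 22+0) = 28
net[7] = max(3+28-4, 12+27-4, 12+20-4, …, 22+3-4, 32+0) = 35
net[8] = max(3+35-4, 12+28-4, 12+27-4, …, 32+3-4, 45+0) = 45
net[9] = max(3+45-4, 12+35-4, 12+28-4, …, 45+3-4, 24+0) = 44
One optimal plan: pieces 8 + 1 (1 cut) → 48 − 4 = 44.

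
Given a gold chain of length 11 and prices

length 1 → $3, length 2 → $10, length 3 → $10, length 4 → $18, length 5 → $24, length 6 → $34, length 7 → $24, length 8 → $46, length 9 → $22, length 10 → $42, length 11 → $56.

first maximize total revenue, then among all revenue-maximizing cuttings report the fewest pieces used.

3

Let r[k] be the best obtainable value from length k. For each k, try every first piece i and keep the best of price[i] + r[k−i].
r[1] = 3
r[2] = max(3+3, 10+0) = 10
r[3] = max(3+10, 10+3, 10+0) = 13
r[4] = max(3+13, 10+10, 10+3, 18+0) = 20
r[5] = max(3+20, 10+13, 10+10, 18+3, 24+0) = 24
r[6] = max(3+24, 10+20, 10+13, 18+10, 24+3, 34+0) = 34
r[7] = max(3+34, 10+24, 10+20, …, 34+3, 24+0) = 37
r[8] = max(3+37, 10+34, 10+24, …, 24+3, 46+0) = 46
r[9] = max(3+46, 10+37, 10+34, …, 46+3, 22+0) = 49
r[10] = max(3+49, 10+46, 10+37, …, 22+3, 42+0) = 56
r[11] = max(3+56, 10+49, 10+46, …, 42+3, 56+0) = 59
Maximum revenue is $59.
Now minimize piece count subject to staying optimal: for each k, pieces[k] = 1 + min over i with p[i]+r[k−i]=r[k] of pieces[k−i].
pieces[8] = 1
pieces[9] = 2
pieces[10] = 2
pieces[11] = 3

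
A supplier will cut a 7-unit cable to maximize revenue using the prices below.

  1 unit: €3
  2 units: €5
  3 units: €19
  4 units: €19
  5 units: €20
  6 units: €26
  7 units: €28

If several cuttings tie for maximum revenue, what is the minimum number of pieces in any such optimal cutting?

3

Build r[k] bottom-up: r[k] = max over allowed piece i of (p[i] + r[k−i]).
r[1] = 3
r[2] = 6  (first piece 1, then r[1]=3)
r[3] = 19
r[4] = 22  (first piece 1, then r[3]=19)
r[5] = 25  (first piece 1, then r[4]=22)
r[6] = 38  (first piece 3, then r[3]=19)
r[7] = 41  (first piece 1, then r[6]=38)
Maximum revenue is €41.
Now minimize piece count subject to staying optimal: for each k, pieces[k] = 1 + min over i with p[i]+r[k−i]=r[k] of pieces[k−i].
pieces[4] = 2
pieces[5] = 3
pieces[6] = 2
pieces[7] = 3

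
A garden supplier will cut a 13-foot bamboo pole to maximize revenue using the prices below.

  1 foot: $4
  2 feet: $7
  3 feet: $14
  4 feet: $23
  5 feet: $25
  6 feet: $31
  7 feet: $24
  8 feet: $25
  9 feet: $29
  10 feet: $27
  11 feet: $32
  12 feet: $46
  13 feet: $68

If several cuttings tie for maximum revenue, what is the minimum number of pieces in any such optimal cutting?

4

Build r[k] bottom-up: r[k] = max over allowed piece i of (p[i] + r[k−i]).
r[1] = 4
r[2] = 8  (first piece 1, then r[1]=4)
r[3] = 14
r[4] = 23
r[5] = 27  (first piece 1, then r[4]=23)
r[6] = 31  (first piece 1, then r[5]=27)
r[7] = 37  (first piece 3, then r[4]=23)
r[8] = 46  (first piece 4, then r[4]=23)
r[9] = 50  (first piece 1, then r[8]=46)
r[10] = 54  (first piece 1, then r[9]=50)
r[11] = 60  (first piece 3, then r[8]=46)
r[12] = 69  (first piece 4, then r[8]=46)
r[13] = 73  (first piece 1, then r[12]=69)
Maximum revenue is $73.
Now minimize piece count subject to staying optimal: for each k, pieces[k] = 1 + min over i with p[i]+r[k−i]=r[k] of pieces[k−i].
pieces[10] = 2
pieces[11] = 3
pieces[12] = 3
pieces[13] = 4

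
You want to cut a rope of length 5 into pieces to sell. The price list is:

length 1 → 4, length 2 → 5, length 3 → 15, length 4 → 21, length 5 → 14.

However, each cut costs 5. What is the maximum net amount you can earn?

20

Let net[k] be the best obtainable value from length k. For each k, try every first piece i and keep the best of price[i] + net[k−i] minus the 5 cut fee when i<k.
net[1] = 4
net[2] = 5
net[3] = 15
net[4] = 21
net[5] = 20  (first piece 1, then net[4]=21)
One optimal plan: pieces 4 + 1 (1 cut) → 25 − 5 = 20.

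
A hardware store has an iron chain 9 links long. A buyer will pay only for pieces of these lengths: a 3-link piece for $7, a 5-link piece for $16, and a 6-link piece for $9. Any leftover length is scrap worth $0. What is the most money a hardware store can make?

Build f[k] bottom-up: f[k] = max over allowed piece i of (p[i] + f[k−i]).
f[1] = 0
f[2] = 0
f[3] = 7
f[4] = 7
f[5] = max(7+0, 16+0) = 16
f[6] = max(7+7, 16+0, 9+0) = 16
f[7] = max(7+7, 16+0, 9+0) = 16
f[8] = max(7+16, 16+7, 9+0) = 23
f[9] = max(7+16, 16+7, 9+7) = 23
One optimal cutting: pieces 5 + 3 with 1 link of scrap → $23.

23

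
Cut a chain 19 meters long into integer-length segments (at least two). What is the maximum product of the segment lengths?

Fill m[k] for k=2..19: at each k try every first piece i and multiply by the better of (k−i) uncut or m[k−i].
m[2] = 1*max(1,0) = 1*1 = 1
m[3] = 1*max(2,1) = 1*2 = 2
m[4] = 2*max(2,1) = 2*2 = 4
m[5] = 2*max(3,2) = 2*3 = 6
m[6] = 3*max(3,2) = 3*3 = 9
m[7] = 2*max(5,6) = 2*6 = 12
m[8] = 2*max(6,9) = 2*9 = 18
m[9] = 3*max(6,9) = 3*9 = 27
m[10] = 2*max(8,18) = 2*18 = 36
m[11] = 2*max(9,27) = 2*27 = 54
m[12] = 3*max(9,27) = 3*27 = 81
m[13] = 2*max(11,54) = 2*54 = 108
m[14] = 2*max(12,81) = 2*81 = 162
m[15] = 3*max(12,81) = 3*81 = 243
m[16] = 2*max(14,162) = 2*162 = 324
m[17] = 2*max(15,243) = 2*243 = 486
m[18] = 3*max(15,243) = 3*243 = 729
m[19] = 2*max(17,486) = 2*486 = 972
One optimal split: 3 + 3 + 3 + 3 + 3 + 2 + 2; product 3*3*3*3*3*2*2 = 972.

972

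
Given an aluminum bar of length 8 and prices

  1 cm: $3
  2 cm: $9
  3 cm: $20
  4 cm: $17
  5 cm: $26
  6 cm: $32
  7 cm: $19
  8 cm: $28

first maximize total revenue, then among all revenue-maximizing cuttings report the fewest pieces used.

3

Consider every possible first cut. r[k] is the best of p[i]+r[k−i] over all sellable i≤k.
r[1] = 3
r[2] = 9
r[3] = 20
r[4] = 23  (first piece 1, then r[3]=20)
r[5] = 29  (first piece 2, then r[3]=20)
r[6] = 40  (first piece 3, then r[3]=20)
r[7] = 43  (first piece 1, then r[6]=40)
r[8] = 49  (first piece 2, then r[6]=40)
Maximum revenue is $49.
Now minimize piece count subject to staying optimal: for each k, pieces[k] = 1 + min over i with p[i]+r[k−i]=r[k] of pieces[k−i].
pieces[5] = 2
pieces[6] = 2
pieces[7] = 3
pieces[8] = 3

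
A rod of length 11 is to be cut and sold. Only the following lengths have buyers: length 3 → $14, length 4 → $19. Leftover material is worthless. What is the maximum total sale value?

52

Let best[k] be the best obtainable value from length k. For each k, try every first piece i and keep the best of price[i] + best[k−i].
best[1] = 0
best[2] = 0
best[3] = 14
best[4] = max(14+0, 19+0) = 19
best[5] = max(14+0, 19+0) = 19
best[6] = max(14+14, 19+0) = 28
best[7] = max(14+19, 19+14) = 33
best[8] = max(14+19, 19+19) = 38
best[9] = max(14+28, 19+19) = 42
best[10] = max(14+33, 19+28) = 47
best[11] = max(14+38, 19+33) = 52
One optimal cutting: 4 + 4 + 3 → $52.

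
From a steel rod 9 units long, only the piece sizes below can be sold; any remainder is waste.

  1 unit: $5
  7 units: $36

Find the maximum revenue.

46

Consider every possible first cut. f[k] is the best of p[i]+f[k−i] over all sellable i≤k.
f[1] = 5
f[2] = 10  (first piece 1, then f[1]=5)
f[3] = 15  (first piece 1, then f[2]=10)
f[4] = 20  (first piece 1, then f[3]=15)
f[5] = 25  (first piece 1, then f[4]=20)
f[6] = 30  (first piece 1, then f[5]=25)
f[7] = max(5+30, 36+0) = 36
f[8] = max(5+36, 36+5) = 41
f[9] = max(5+41, 36+10) = 46
One optimal cutting: 7 + 1 + 1 → $46.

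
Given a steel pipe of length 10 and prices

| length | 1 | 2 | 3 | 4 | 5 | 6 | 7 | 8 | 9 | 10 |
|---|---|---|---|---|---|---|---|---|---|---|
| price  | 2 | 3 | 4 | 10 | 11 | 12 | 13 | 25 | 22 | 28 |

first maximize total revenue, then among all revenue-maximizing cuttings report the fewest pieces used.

Build r[k] bottom-up: r[k] = max over allowed piece i of (p[i] + r[k−i]).
r[1] = 2
r[2] = max(2+2, 3+0) = 4
r[3] = max(2+4, 3+2, 4+0) = 6
r[4] = max(2+6, 3+4, 4+2, 10+0) = 10
r[5] = max(2+10, 3+6, 4+4, 10+2, 11+0) = 12
r[6] = max(2+12, 3+10, 4+6, 10+4, 11+2, 12+0) = 14
r[7] = max(2+14, 3+12, 4+10, …, 12+2, 13+0) = 16
r[8] = max(2+16, 3+14, 4+12, …, 13+2, 25+0) = 25
r[9] = max(2+25, 3+16, 4+14, …, 25+2, 22+0) = 27
r[10] = max(2+27, 3+25, 4+16, …, 22+2, 28+0) = 29
Maximum revenue is $29.
Now minimize piece count subject to staying optimal: for each k, pieces[k] = 1 + min over i with p[i]+r[k−i]=r[k] of pieces[k−i].
pieces[7] = 4
pieces[8] = 1
pieces[9] = 2
pieces[10] = 3

3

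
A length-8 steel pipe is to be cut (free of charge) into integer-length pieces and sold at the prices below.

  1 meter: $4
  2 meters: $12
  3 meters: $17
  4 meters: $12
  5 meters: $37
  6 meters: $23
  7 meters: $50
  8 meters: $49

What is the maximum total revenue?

54

Let r[k] be the best obtainable value from length k. For each k, try every first piece i and keep the best of price[i] + r[k−i].
r[1] = 4
r[2] = max(4+4, 12+0) = 12
r[3] = max(4+12, 12+4, 17+0) = 17
r[4] = max(4+17, 12+12, 17+4, 12+0) = 24
r[5] = max(4+24, 12+17, 17+12, 12+4, 37+0) = 37
r[6] = max(4+37, 12+24, 17+17, 12+12, 37+4, 23+0) = 41
r[7] = max(4+41, 12+37, 17+24, …, 23+4, 50+0) = 50
r[8] = max(4+50, 12+41, 17+37, …, 50+4, 49+0) = 54
One optimal cutting: 7 + 1 → $50 + $4 = $54.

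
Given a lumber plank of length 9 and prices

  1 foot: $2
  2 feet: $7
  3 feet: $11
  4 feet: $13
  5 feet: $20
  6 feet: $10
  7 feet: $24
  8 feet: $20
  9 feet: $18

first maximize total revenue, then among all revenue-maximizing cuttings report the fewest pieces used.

Build r[k] bottom-up: r[k] = max over allowed piece i of (p[i] + r[k−i]).
r[1] = 2
r[2] = 7
r[3] = 11
r[4] = 14  (first piece 2, then r[2]=7)
r[5] = 20
r[6] = 22  (first piece 1, then r[5]=20)
r[7] = 27  (first piece 2, then r[5]=20)
r[8] = 31  (first piece 3, then r[5]=20)
r[9] = 34  (first piece 2, then r[7]=27)
Maximum revenue is $34.
Now minimize piece count subject to staying optimal: for each k, pieces[k] = 1 + min over i with p[i]+r[k−i]=r[k] of pieces[k−i].
pieces[6] = 2
pieces[7] = 2
pieces[8] = 2
pieces[9] = 3

3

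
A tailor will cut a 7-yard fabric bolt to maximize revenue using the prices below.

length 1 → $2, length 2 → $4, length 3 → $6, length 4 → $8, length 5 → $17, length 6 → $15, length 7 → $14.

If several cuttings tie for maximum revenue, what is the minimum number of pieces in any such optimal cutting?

Let r[k] be the best obtainable value from length k. For each k, try every first piece i and keep the best of price[i] + r[k−i].
r[1] = 2
r[2] = max(2+2, 4+0) = 4
r[3] = max(2+4, 4+2, 6+0) = 6
r[4] = max(2+6, 4+4, 6+2, 8+0) = 8
r[5] = max(2+8, 4+6, 6+4, 8+2, 17+0) = 17
r[6] = max(2+17, 4+8, 6+6, 8+4, 17+2, 15+0) = 19
r[7] = max(2+19, 4+17, 6+8, …, 15+2, 14+0) = 21
Maximum revenue is $21.
Now minimize piece count subject to staying optimal: for each k, pieces[k] = 1 + min over i with p[i]+r[k−i]=r[k] of pieces[k−i].
pieces[4] = 1
pieces[5] = 1
pieces[6] = 2
pieces[7] = 2

2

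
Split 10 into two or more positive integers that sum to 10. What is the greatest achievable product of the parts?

Fill f[k] for k=2..10: at each k try every first piece i and multiply by the better of (k−i) uncut or f[k−i].
f[2] = 1×max(1,0) = 1×1 = 1
f[3] = 1×max(2,1) = 1×2 = 2
f[4] = 2×max(2,1) = 2×2 = 4
f[5] = 2×max(3,2) = 2×3 = 6
f[6] = 3×max(3,2) = 3×3 = 9
f[7] = 2×max(5,6) = 2×6 = 12
f[8] = 2×max(6,9) = 2×9 = 18
f[9] = 3×max(6,9) = 3×9 = 27
f[10] = 2×max(8,18) = 2×18 = 36
One optimal split: 3 + 3 + 2 + 2; product 3×3×2×2 = 36.

36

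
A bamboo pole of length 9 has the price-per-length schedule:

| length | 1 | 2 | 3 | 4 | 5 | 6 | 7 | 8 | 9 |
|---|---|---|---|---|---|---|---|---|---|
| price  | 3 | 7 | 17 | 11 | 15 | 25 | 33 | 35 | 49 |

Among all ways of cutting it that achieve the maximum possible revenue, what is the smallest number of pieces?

3

Let r[k] be the best obtainable value from length k. For each k, try every first piece i and keep the best of price[i] + r[k−i].
r[1] = 3
r[2] = max(3+3, 7+0) = 7
r[3] = max(3+7, 7+3, 17+0) = 17
r[4] = max(3+17, 7+7, 17+3, 11+0) = 20
r[5] = max(3+20, 7+17, 17+7, 11+3, 15+0) = 24
r[6] = max(3+24, 7+20, 17+17, 11+7, 15+3, 25+0) = 34
r[7] = max(3+34, 7+24, 17+20, …, 25+3, 33+0) = 37
r[8] = max(3+37, 7+34, 17+24, …, 33+3, 35+0) = 41
r[9] = max(3+41, 7+37, 17+34, …, 35+3, 49+0) = 51
Maximum revenue is $51.
Now minimize piece count subject to staying optimal: for each k, pieces[k] = 1 + min over i with p[i]+r[k−i]=r[k] of pieces[k−i].
pieces[6] = 2
pieces[7] = 3
pieces[8] = 3
pieces[9] = 3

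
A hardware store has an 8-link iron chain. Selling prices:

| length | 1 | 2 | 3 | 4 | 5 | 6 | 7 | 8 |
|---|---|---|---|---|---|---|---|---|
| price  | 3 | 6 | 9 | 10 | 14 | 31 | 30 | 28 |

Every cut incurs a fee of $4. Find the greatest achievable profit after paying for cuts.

Consider every possible first cut. r[k] is the best of p[i]+r[k−i] over all sellable i≤k, charging 4 whenever i<k.
r[1] = 3
r[2] = max(3+3-4, 6+0) = 6
r[3] = max(3+6-4, 6+3-4, 9+0) = 9
r[4] = max(3+9-4, 6+6-4, 9+3-4, 10+0) = 10
r[5] = max(3+10-4, 6+9-4, 9+6-4, 10+3-4, 14+0) = 14
r[6] = max(3+14-4, 6+10-4, 9+9-4, 10+6-4, 14+3-4, 31+0) = 31
r[7] = max(3+31-4, 6+14-4, 9+10-4, …, 31+3-4, 30+0) = 30
r[8] = max(3+30-4, 6+31-4, 9+14-4, …, 30+3-4, 28+0) = 33
One optimal plan: pieces 6 + 2 (1 cut) → $37 − $4 = $33.

33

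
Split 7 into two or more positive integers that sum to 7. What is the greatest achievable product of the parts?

12

Let m[k] be the best product for length k (with at least one cut). For each first piece i, the rest contributes max(k−i, m[k−i]).
m[2] = 1·max(1,0) = 1·1 = 1
m[3] = 1·max(2,1) = 1·2 = 2
m[4] = 2·max(2,1) = 2·2 = 4
m[5] = 2·max(3,2) = 2·3 = 6
m[6] = 3·max(3,2) = 3·3 = 9
m[7] = 2·max(5,6) = 2·6 = 12
One optimal split: 3 + 2 + 2; product 3·2·2 = 12.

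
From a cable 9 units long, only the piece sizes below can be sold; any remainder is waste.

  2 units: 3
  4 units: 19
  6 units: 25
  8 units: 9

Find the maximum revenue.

Consider every possible first cut. best[k] is the best of p[i]+best[k−i] over all sellable i≤k.
best[1] = 0
best[2] = 3
best[3] = 3
best[4] = max(3+3, 19+0) = 19
best[5] = max(3+3, 19+0) = 19
best[6] = max(3+19, 19+3, 25+0) = 25
best[7] = max(3+19, 19+3, 25+0) = 25
best[8] = max(3+25, 19+19, 25+3, 9+0) = 38
best[9] = max(3+25, 19+19, 25+3, 9+0) = 38
One optimal cutting: pieces 4 + 4 with 1 unit of scrap → 38.

38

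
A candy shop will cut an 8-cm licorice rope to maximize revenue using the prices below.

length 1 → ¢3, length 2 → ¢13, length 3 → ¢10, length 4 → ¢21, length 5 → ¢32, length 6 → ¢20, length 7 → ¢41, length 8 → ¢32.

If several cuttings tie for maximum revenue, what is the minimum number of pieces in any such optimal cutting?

4

Let r[k] be the best obtainable value from length k. For each k, try every first piece i and keep the best of price[i] + r[k−i].
r[1] = 3
r[2] = max(3+3, 13+0) = 13
r[3] = max(3+13, 13+3, 10+0) = 16
r[4] = max(3+16, 13+13, 10+3, 21+0) = 26
r[5] = max(3+26, 13+16, 10+13, 21+3, 32+0) = 32
r[6] = max(3+32, 13+26, 10+16, 21+13, 32+3, 20+0) = 39
r[7] = max(3+39, 13+32, 10+26, …, 20+3, 41+0) = 45
r[8] = max(3+45, 13+39, 10+32, …, 41+3, 32+0) = 52
Maximum revenue is ¢52.
Now minimize piece count subject to staying optimal: for each k, pieces[k] = 1 + min over i with p[i]+r[k−i]=r[k] of pieces[k−i].
pieces[5] = 1
pieces[6] = 3
pieces[7] = 2
pieces[8] = 4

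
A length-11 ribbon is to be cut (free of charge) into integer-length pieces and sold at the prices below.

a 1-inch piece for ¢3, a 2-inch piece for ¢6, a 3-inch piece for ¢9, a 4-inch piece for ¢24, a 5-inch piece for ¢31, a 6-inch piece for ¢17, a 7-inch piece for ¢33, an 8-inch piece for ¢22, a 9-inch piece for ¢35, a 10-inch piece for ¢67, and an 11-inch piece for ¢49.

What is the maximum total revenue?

Build R[k] bottom-up: R[k] = max over allowed piece i of (p[i] + R[k−i]).
R[1] = 3
R[2] = max(3+3, 6+0) = 6
R[3] = max(3+6, 6+3, 9+0) = 9
R[4] = max(3+9, 6+6, 9+3, 24+0) = 24
R[5] = max(3+24, 6+9, 9+6, 24+3, 31+0) = 31
R[6] = max(3+31, 6+24, 9+9, 24+6, 31+3, 17+0) = 34
R[7] = max(3+34, 6+31, 9+24, …, 17+3, 33+0) = 37
R[8] = max(3+37, 6+34, 9+31, …, 33+3, 22+0) = 48
R[9] = max(3+48, 6+37, 9+34, …, 22+3, 35+0) = 55
R[10] = max(3+55, 6+48, 9+37, …, 35+3, 67+0) = 67
R[11] = max(3+67, 6+55, 9+48, …, 67+3, 49+0) = 70
One optimal cutting: 10 + 1 → ¢67 + ¢3 = ¢70.

70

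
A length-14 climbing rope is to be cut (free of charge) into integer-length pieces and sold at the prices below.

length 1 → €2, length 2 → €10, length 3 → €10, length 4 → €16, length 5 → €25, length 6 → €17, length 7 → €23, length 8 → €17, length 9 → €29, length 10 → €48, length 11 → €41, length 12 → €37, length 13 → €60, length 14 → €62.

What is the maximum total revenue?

Consider every possible first cut. v[k] is the best of p[i]+v[k−i] over all sellable i≤k.
v[1] = 2
v[2] = 10
v[3] = 12  (first piece 1, then v[2]=10)
v[4] = 20  (first piece 2, then v[2]=10)
v[5] = 25
v[6] = 30  (first piece 2, then v[4]=20)
v[7] = 35  (first piece 2, then v[5]=25)
v[8] = 40  (first piece 2, then v[6]=30)
v[9] = 45  (first piece 2, then v[7]=35)
v[10] = 50  (first piece 2, then v[8]=40)
v[11] = 55  (first piece 2, then v[9]=45)
v[12] = 60  (first piece 2, then v[10]=50)
v[13] = 65  (first piece 2, then v[11]=55)
v[14] = 70  (first piece 2, then v[12]=60)
One optimal cutting: 2 + 2 + 2 + 2 + 2 + 2 + 2 → €10 + €10 + €10 + €10 + €10 + €10 + €10 = €70.

70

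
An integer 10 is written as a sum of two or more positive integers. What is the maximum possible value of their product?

Fill g[k] for k=2..10: at each k try every first piece i and multiply by the better of (k−i) uncut or g[k−i].
g[2] = 1*max(1,0) = 1*1 = 1
g[3] = 1*max(2,1) = 1*2 = 2
g[4] = 2*max(2,1) = 2*2 = 4
g[5] = 2*max(3,2) = 2*3 = 6
g[6] = 3*max(3,2) = 3*3 = 9
g[7] = 2*max(5,6) = 2*6 = 12
g[8] = 2*max(6,9) = 2*9 = 18
g[9] = 3*max(6,9) = 3*9 = 27
g[10] = 2*max(8,18) = 2*18 = 36
One optimal split: 3 + 3 + 2 + 2; product 3*3*2*2 = 36.

36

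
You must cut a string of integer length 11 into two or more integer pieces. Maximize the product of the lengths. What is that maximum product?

54

Define prod[k] = max over 1≤i<k of i · max(k−i, prod[k−i]); the inner max lets the remainder stay uncut if that's better.
prod[2] = 1*max(1,0) = 1*1 = 1
prod[3] = max(1*2, 2*1) = 2
prod[4] = max(1*3, 2*2, 3*1) = 4
prod[5] = max(1*4, 2*3, 3*2, 4*1) = 6
prod[6] = max(1*6, 2*4, 3*3, 4*2, 5*1) = 9
prod[7] = max(1*9, 2*6, 3*4, 4*3, 5*2, 6*1) = 12
prod[8] = max(1*12, 2*9, 3*6, …, 6*2, 7*1) = 18
prod[9] = max(1*18, 2*12, 3*9, …, 7*2, 8*1) = 27
prod[10] = max(1*27, 2*18, 3*12, …, 8*2, 9*1) = 36
prod[11] = max(1*36, 2*27, 3*18, …, 9*2, 10*1) = 54
One optimal split: 3 + 3 + 3 + 2; product 3*3*3*2 = 54.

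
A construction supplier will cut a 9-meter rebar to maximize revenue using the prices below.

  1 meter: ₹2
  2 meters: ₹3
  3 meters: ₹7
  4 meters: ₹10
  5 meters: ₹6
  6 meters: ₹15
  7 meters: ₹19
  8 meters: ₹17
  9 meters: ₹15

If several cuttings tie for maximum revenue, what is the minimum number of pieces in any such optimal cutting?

Consider every possible first cut. r[k] is the best of p[i]+r[k−i] over all sellable i≤k.
r[1] = 2
r[2] = max(2+2, 3+0) = 4
r[3] = max(2+4, 3+2, 7+0) = 7
r[4] = max(2+7, 3+4, 7+2, 10+0) = 10
r[5] = max(2+10, 3+7, 7+4, 10+2, 6+0) = 12
r[6] = max(2+12, 3+10, 7+7, 10+4, 6+2, 15+0) = 15
r[7] = max(2+15, 3+12, 7+10, …, 15+2, 19+0) = 19
r[8] = max(2+19, 3+15, 7+12, …, 19+2, 17+0) = 21
r[9] = max(2+21, 3+19, 7+15, …, 17+2, 15+0) = 23
Maximum revenue is ₹23.
Now minimize piece count subject to staying optimal: for each k, pieces[k] = 1 + min over i with p[i]+r[k−i]=r[k] of pieces[k−i].
pieces[6] = 1
pieces[7] = 1
pieces[8] = 2
pieces[9] = 3

3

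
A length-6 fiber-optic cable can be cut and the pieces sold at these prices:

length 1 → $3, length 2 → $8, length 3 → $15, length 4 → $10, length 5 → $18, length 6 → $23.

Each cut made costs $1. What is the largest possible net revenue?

Let r[k] be the best obtainable value from length k. For each k, try every first piece i and keep the best of price[i] + r[k−i] minus the 1 cut fee when i<k.
r[1] = 3
r[2] = max(3+3-1, 8+0) = 8
r[3] = max(3+8-1, 8+3-1, 15+0) = 15
r[4] = max(3+15-1, 8+8-1, 15+3-1, 10+0) = 17
r[5] = max(3+17-1, 8+15-1, 15+8-1, 10+3-1, 18+0) = 22
r[6] = max(3+22-1, 8+17-1, 15+15-1, 10+8-1, 18+3-1, 23+0) = 29
One optimal plan: pieces 3 + 3 (1 cut) → $30 − $1 = $29.

29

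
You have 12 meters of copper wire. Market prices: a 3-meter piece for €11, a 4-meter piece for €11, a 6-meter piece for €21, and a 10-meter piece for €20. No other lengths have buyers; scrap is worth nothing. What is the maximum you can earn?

44

Consider every possible first cut. r[k] is the best of p[i]+r[k−i] over all sellable i≤k.
r[1] = 0
r[2] = 0
r[3] = 11
r[4] = 11
r[5] = 11
r[6] = 22  (first piece 3, then r[3]=11)
r[7] = 22
r[8] = 22
r[9] = 33  (first piece 3, then r[6]=22)
r[10] = 33
r[11] = 33
r[12] = 44  (first piece 3, then r[9]=33)
One optimal cutting: 3 + 3 + 3 + 3 → €44.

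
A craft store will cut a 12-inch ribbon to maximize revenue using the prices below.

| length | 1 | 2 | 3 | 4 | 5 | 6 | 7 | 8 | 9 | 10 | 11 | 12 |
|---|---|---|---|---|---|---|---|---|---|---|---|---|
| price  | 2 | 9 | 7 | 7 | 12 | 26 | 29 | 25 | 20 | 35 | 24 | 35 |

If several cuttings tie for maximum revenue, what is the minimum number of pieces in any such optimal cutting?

Let r[k] be the best obtainable value from length k. For each k, try every first piece i and keep the best of price[i] + r[k−i].
r[1] = 2
r[2] = 9
r[3] = 11  (first piece 1, then r[2]=9)
r[4] = 18  (first piece 2, then r[2]=9)
r[5] = 20  (first piece 1, then r[4]=18)
r[6] = 27  (first piece 2, then r[4]=18)
r[7] = 29  (first piece 1, then r[6]=27)
r[8] = 36  (first piece 2, then r[6]=27)
r[9] = 38  (first piece 1, then r[8]=36)
r[10] = 45  (first piece 2, then r[8]=36)
r[11] = 47  (first piece 1, then r[10]=45)
r[12] = 54  (first piece 2, then r[10]=45)
Maximum revenue is ¢54.
Now minimize piece count subject to staying optimal: for each k, pieces[k] = 1 + min over i with p[i]+r[k−i]=r[k] of pieces[k−i].
pieces[9] = 2
pieces[10] = 5
pieces[11] = 3
pieces[12] = 6

6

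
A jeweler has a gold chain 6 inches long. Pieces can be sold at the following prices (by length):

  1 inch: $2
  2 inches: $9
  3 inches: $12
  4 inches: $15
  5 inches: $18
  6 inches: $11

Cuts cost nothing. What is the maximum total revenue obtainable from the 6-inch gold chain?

Consider every possible first cut. R[k] is the best of p[i]+R[k−i] over all sellable i≤k.
R[1] = 2
R[2] = max(2+2, 9+0) = 9
R[3] = max(2+9, 9+2, 12+0) = 12
R[4] = max(2+12, 9+9, 12+2, 15+0) = 18
R[5] = max(2+18, 9+12, 12+9, 15+2, 18+0) = 21
R[6] = max(2+21, 9+18, 12+12, 15+9, 18+2, 11+0) = 27
One optimal cutting: 2 + 2 + 2 → $9 + $9 + $9 = $27.

27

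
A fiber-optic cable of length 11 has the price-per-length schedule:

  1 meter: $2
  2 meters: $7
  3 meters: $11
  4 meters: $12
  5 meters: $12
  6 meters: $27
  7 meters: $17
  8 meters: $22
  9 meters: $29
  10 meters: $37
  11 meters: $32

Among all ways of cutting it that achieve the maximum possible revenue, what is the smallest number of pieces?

3

Let r[k] be the best obtainable value from length k. For each k, try every first piece i and keep the best of price[i] + r[k−i].
r[1] = 2
r[2] = 7
r[3] = 11
r[4] = 14  (first piece 2, then r[2]=7)
r[5] = 18  (first piece 2, then r[3]=11)
r[6] = 27
r[7] = 29  (first piece 1, then r[6]=27)
r[8] = 34  (first piece 2, then r[6]=27)
r[9] = 38  (first piece 3, then r[6]=27)
r[10] = 41  (first piece 2, then r[8]=34)
r[11] = 45  (first piece 2, then r[9]=38)
Maximum revenue is $45.
Now minimize piece count subject to staying optimal: for each k, pieces[k] = 1 + min over i with p[i]+r[k−i]=r[k] of pieces[k−i].
pieces[8] = 2
pieces[9] = 2
pieces[10] = 3
pieces[11] = 3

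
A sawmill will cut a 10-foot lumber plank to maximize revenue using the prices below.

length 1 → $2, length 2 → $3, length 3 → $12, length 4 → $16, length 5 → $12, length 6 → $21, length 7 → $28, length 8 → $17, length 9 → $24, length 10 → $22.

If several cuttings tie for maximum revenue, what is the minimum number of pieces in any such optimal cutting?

Build r[k] bottom-up: r[k] = max over allowed piece i of (p[i] + r[k−i]).
r[1] = 2
r[2] = 4  (first piece 1, then r[1]=2)
r[3] = 12
r[4] = 16
r[5] = 18  (first piece 1, then r[4]=16)
r[6] = 24  (first piece 3, then r[3]=12)
r[7] = 28  (first piece 3, then r[4]=16)
r[8] = 32  (first piece 4, then r[4]=16)
r[9] = 36  (first piece 3, then r[6]=24)
r[10] = 40  (first piece 3, then r[7]=28)
Maximum revenue is $40.
Now minimize piece count subject to staying optimal: for each k, pieces[k] = 1 + min over i with p[i]+r[k−i]=r[k] of pieces[k−i].
pieces[7] = 1
pieces[8] = 2
pieces[9] = 3
pieces[10] = 2

2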